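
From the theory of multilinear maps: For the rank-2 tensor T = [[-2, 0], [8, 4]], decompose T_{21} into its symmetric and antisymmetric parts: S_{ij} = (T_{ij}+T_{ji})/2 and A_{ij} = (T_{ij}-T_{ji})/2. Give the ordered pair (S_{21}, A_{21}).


T_{21} = 8
T_{12} = 0
S_{21} = (8 + 0)/2 = 8/2 = 4
A_{21} = (8 - 0)/2 = 8/2 = 4
Check: S + A = 4 + 4 = 8 = T_{21}.

(4, 4)


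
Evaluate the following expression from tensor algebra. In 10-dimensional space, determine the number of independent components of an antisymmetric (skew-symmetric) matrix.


An antisymmetric rank-2 tensor satisfies A_{ij} = -A_{ji}, so diagonal entries are zero.
The independent components are the upper-triangular entries: C(n, 2) = n(n-1)/2.
n = 10
C(10, 2) = 10 * 9 / 2 = 90 / 2 = 45

45


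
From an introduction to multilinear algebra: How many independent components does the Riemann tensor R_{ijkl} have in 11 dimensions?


The Riemann tensor in d dimensions has d^2(d^2 - 1)/12 independent components.
d = 11, so d^2 = 121
d^2 - 1 = 120
d^2(d^2 - 1) = 121 * 120 = 14520
Divide by 12: 14520 / 12 = 1210

1210


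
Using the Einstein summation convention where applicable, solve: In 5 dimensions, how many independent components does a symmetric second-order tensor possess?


A symmetric rank-2 tensor in d dimensions has d(d+1)/2 independent components.
d = 5
d(d+1)/2 = 5 * 6 / 2 = 30 / 2 = 15

15


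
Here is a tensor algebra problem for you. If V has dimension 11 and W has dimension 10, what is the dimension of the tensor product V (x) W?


The dimension of a tensor product is the product of dimensions.
dim(V) = 11, dim(W) = 10
dim(V (x) W) = 11 * 10 = 110

110


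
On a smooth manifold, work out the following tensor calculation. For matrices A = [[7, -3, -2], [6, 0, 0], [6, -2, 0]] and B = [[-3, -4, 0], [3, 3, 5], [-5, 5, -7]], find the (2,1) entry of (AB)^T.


(AB)^T_{ij} = (AB)_{ji} = sum_k A_{jk} B_{ki}.
For i=2, j=1 we need (AB)_{12}:
A_{11} * B_{12} = 7 * -4 = -28
A_{12} * B_{22} = -3 * 3 = -9
A_{13} * B_{32} = -2 * 5 = -10
Sum = -28 + -9 + -10 = -47

-47


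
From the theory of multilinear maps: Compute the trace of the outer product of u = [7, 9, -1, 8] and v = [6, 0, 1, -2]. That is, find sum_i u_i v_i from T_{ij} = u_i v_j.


The outer product gives T_{ij} = u_i v_j.
The trace (contraction) is Tr(T) = sum_i T_{ii} = sum_i u_i v_i.
Diagonal entries:
T_{11} = u_1 * v_1 = 7 * 6 = 42
T_{22} = u_2 * v_2 = 9 * 0 = 0
T_{33} = u_3 * v_3 = -1 * 1 = -1
T_{44} = u_4 * v_4 = 8 * -2 = -16
Tr(T) = 42 + 0 + -1 + -16 = 25

25


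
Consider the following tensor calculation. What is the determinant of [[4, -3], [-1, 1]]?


For a 2x2 matrix [[a, b], [c, d]], det = a*d - b*c.
a = 4, b = -3, c = -1, d = 1
a*d = 4 * 1 = 4
b*c = -3 * -1 = 3
det = 4 - 3 = 1

1


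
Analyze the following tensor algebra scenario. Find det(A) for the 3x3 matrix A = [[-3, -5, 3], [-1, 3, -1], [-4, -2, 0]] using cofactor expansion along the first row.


Expanding along the first row, det(A) = a11*M_11 - a12*M_12 + a13*M_13, where M_1j is the (1,j) minor.
Minor M_11 = 3*0 - -1*-2 = -2
Minor M_12 = -1*0 - -1*-4 = -4
Minor M_13 = -1*-2 - 3*-4 = 14
det = -3*(-2) - -5*(-4) + 3*(14)
    = 6 - 20 + 42
    = 28

28


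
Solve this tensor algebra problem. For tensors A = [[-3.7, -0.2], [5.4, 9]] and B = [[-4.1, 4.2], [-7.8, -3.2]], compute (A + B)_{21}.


Tensor addition is component-wise: (A + B)_{ij} = A_{ij} + B_{ij}.
A_{21} = 5.4
B_{21} = -7.8
(A + B)_{21} = 5.4 + -7.8 = -2.4

-2.4


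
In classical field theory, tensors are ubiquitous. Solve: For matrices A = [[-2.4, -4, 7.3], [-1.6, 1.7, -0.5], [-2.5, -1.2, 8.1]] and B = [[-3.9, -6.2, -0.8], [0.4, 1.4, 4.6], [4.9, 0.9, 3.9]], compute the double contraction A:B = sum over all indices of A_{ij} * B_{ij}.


A:B = sum over all i,j of A_{ij} * B_{ij}.
Row 1: -2.4*-3.9=9.36, -4*-6.2=24.8, 7.3*-0.8=-5.84 => row sum = 28.32
Row 2: -1.6*0.4=-0.64, 1.7*1.4=2.38, -0.5*4.6=-2.3 => row sum = -0.56
Row 3: -2.5*4.9=-12.25, -1.2*0.9=-1.08, 8.1*3.9=31.59 => row sum = 18.26
Total = 28.32 + -0.56 + 18.26 = 46.02

46.02


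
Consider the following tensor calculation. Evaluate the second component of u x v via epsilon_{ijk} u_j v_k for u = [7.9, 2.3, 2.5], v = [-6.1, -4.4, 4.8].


(u x v)_2 = sum_{j,k} epsilon_{2jk} u_j v_k. Only permutations of (1,2,3) contribute; the two non-zero terms are:
eps_{213} u_1 v_3 = -1 * 7.9 * 4.8 = -37.92
eps_{231} u_3 v_1 = 1 * 2.5 * -6.1 = -15.25
(u x v)_2 = -53.17

-53.17


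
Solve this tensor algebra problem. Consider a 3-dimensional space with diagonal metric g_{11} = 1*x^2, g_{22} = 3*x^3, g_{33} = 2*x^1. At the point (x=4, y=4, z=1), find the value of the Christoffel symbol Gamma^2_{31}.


For a diagonal metric, Gamma^k_{ij} = (1/2) g^{kk} (dg_{ik}/dx_j + dg_{jk}/dx_i - dg_{ij}/dx_k).
The metric is diagonal, so g_{ab} = 0 for a != b.
At the given point: g_{11} = 16, g_{22} = 192, g_{33} = 8
g^{22} = 1/192
dg_{32}/dx_1 = 0 (off-diagonal)
dg_{12}/dx_3 = 0 (off-diagonal)
dg_{31}/dx_2 = 0 (off-diagonal)
Numerator = 0 + 0 - 0 = 0
Gamma^2_{31} = 0 / (2 * 192) = 0

0


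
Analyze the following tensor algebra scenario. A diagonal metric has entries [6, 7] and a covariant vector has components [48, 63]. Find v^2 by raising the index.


To raise an index with a diagonal metric: v^i = v_i / g_{ii}.
For index 2: v_2 = 63, g_{22} = 7
v^2 = 63 / 7 = 9

9


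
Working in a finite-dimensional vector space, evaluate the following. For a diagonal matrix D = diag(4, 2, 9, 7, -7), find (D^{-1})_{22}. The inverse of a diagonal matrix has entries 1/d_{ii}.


For a diagonal matrix, the inverse has entries (D^{-1})_{ii} = 1/d_{ii}.
The diagonal entries are: d_{11} = 4, d_{22} = 2, d_{33} = 9, d_{44} = 7, d_{55} = -7
We need (D^{-1})_{22} = 1/d_{22} = 1/2 = 1/2

1/2


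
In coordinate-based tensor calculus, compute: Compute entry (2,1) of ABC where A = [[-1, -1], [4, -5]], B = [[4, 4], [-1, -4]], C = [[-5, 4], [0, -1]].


(ABC)_{21} = sum_m (AB)_{2m} C_{m1}. First compute row 2 of AB.
(AB)_{21} = 4*4 + -5*-1 = 21
(AB)_{22} = 4*4 + -5*-4 = 36
Now contract with column 1 of C:
(AB)_{21} * C_{11} = 21 * -5 = -105
(AB)_{22} * C_{21} = 36 * 0 = 0
(ABC)_{21} = -105 + 0 = -105

-105


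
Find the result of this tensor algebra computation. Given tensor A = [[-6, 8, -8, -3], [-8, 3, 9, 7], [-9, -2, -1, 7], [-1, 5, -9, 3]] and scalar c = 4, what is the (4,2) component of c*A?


Scalar multiplication: (cA)_{ij} = c * A_{ij}.
c = 4
A_{42} = 5
(cA)_{42} = 4 * 5 = 20

20


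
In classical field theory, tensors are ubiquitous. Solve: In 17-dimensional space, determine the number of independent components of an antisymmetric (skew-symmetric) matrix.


An antisymmetric rank-2 tensor satisfies A_{ij} = -A_{ji}, so diagonal entries are zero.
The independent components are the upper-triangular entries: C(n, 2) = n(n-1)/2.
n = 17
C(17, 2) = 17 * 16 / 2 = 272 / 2 = 136

136


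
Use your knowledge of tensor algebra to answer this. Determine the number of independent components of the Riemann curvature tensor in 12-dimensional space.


The Riemann tensor in d dimensions has d^2(d^2 - 1)/12 independent components.
d = 12, so d^2 = 144
d^2 - 1 = 143
d^2(d^2 - 1) = 144 * 143 = 20592
Divide by 12: 20592 / 12 = 1716

1716


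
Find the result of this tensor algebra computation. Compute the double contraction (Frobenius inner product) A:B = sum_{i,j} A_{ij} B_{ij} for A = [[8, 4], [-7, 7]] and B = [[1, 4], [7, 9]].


A:B = sum over all i,j of A_{ij} * B_{ij}.
Row 1: 8*1=8, 4*4=16 => row sum = 24
Row 2: -7*7=-49, 7*9=63 => row sum = 14
Total = 24 + 14 = 38

38


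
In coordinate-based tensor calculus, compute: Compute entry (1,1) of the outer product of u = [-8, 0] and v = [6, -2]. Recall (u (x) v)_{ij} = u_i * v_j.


The outer product entry T_{ij} = u_i * v_j.
We need i=1, j=1.
u_1 = -8, v_1 = 6
T_{1,1} = -8 * 6 = -48

-48


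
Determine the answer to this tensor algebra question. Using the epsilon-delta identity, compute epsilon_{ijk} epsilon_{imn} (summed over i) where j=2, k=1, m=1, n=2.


Using the identity: epsilon_{ijk} epsilon_{imn} = delta_{jm} delta_{kn} - delta_{jn} delta_{km}.
delta_{21} = 0
delta_{12} = 0
delta_{22} = 1
delta_{11} = 1
Result = 0 * 0 - 1 * 1 = 0 - 1 = -1

-1


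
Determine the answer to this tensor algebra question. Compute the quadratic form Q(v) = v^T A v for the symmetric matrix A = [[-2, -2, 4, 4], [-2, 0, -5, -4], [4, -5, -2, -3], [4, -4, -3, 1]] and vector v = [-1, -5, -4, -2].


First compute Av:
(Av)_1 = -2*-1 + -2*-5 + 4*-4 + 4*-2 = -12
(Av)_2 = -2*-1 + 0*-5 + -5*-4 + -4*-2 = 30
(Av)_3 = 4*-1 + -5*-5 + -2*-4 + -3*-2 = 35
(Av)_4 = 4*-1 + -4*-5 + -3*-4 + 1*-2 = 26
Av = [-12, 30, 35, 26]
Then v^T (Av) = -1*-12 + -5*30 + -4*35 + -2*26
= 12 + -150 + -140 + -52 = -330

-330


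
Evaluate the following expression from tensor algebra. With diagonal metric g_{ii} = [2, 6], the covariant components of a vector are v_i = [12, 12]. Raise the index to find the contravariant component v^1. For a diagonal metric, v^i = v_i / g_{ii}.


To raise an index with a diagonal metric: v^i = v_i / g_{ii}.
For index 1: v_1 = 12, g_{11} = 2
v^1 = 12 / 2 = 6

6


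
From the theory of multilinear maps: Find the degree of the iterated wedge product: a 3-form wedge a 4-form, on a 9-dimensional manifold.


The degree of a wedge product is the sum of the degrees of the individual forms.
Degrees: 3, 4
Total degree = 3 + 4 = 7

7


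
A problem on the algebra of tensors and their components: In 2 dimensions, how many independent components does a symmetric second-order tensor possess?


A symmetric rank-2 tensor in d dimensions has d(d+1)/2 independent components.
d = 2
d(d+1)/2 = 2 * 3 / 2 = 6 / 2 = 3

3


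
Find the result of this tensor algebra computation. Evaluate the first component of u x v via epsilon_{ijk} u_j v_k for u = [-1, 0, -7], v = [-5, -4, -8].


(u x v)_1 = sum_{j,k} epsilon_{1jk} u_j v_k. Only permutations of (1,2,3) contribute; the two non-zero terms are:
eps_{123} u_2 v_3 = 1 * 0 * -8 = 0
eps_{132} u_3 v_2 = -1 * -7 * -4 = -28
(u x v)_1 = -28

-28


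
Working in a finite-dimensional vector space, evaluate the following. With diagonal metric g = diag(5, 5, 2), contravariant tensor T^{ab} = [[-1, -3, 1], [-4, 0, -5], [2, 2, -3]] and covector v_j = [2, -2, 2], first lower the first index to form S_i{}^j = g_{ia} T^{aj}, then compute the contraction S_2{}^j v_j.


Step 1: lower the first index. For a diagonal metric, g_{ia} T^{aj} = g_{ii} T^{ij} (no sum on i).
g_{22} = 5
S_2{}^1 = 5 * T^{21} = 5 * -4 = -20
S_2{}^2 = 5 * T^{22} = 5 * 0 = 0
S_2{}^3 = 5 * T^{23} = 5 * -5 = -25
Step 2: contract S_2{}^j with v_j.
S_2{}^1 * v_1 = -20 * 2 = -40
S_2{}^2 * v_2 = 0 * -2 = 0
S_2{}^3 * v_3 = -25 * 2 = -50
Result = -40 + 0 + -50 = -90

-90


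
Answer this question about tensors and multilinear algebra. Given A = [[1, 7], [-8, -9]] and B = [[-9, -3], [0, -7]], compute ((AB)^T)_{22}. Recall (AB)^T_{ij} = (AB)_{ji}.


(AB)^T_{ij} = (AB)_{ji} = sum_k A_{jk} B_{ki}.
For i=2, j=2 we need (AB)_{22}:
A_{21} * B_{12} = -8 * -3 = 24
A_{22} * B_{22} = -9 * -7 = 63
Sum = 24 + 63 = 87

87


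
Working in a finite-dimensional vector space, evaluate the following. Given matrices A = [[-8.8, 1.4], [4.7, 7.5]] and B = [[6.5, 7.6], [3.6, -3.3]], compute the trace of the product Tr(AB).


Tr(AB) = sum_i (AB)_{ii} where (AB)_{ii} = sum_k A_{ik} B_{ki}.
(AB)_{11} = -8.8*6.5 + 1.4*3.6 = -52.16
(AB)_{22} = 4.7*7.6 + 7.5*-3.3 = 10.97
Tr(AB) = -52.16 + 10.97 = -41.19

-41.19


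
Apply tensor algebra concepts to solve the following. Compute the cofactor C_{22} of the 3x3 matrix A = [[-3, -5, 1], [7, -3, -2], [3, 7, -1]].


To find cofactor C_{22}, delete row 2 and column 2.
The resulting 2x2 submatrix is: [[-3, 1], [3, -1]]
Minor M_{22} = -3*-1 - 1*3
  = 3 - 3 = 0
Sign = (-1)^(2+2) = (-1)^4 = 1
Cofactor C_{22} = 1 * 0 = 0

0


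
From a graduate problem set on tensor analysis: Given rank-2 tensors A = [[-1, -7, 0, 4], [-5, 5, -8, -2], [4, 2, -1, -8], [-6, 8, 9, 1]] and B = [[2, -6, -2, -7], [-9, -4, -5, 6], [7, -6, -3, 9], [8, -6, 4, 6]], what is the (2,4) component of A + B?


Tensor addition is component-wise: (A + B)_{ij} = A_{ij} + B_{ij}.
A_{24} = -2
B_{24} = 6
(A + B)_{24} = -2 + 6 = 4

4


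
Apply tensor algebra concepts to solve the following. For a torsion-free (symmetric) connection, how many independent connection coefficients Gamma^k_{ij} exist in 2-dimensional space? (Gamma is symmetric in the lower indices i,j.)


Christoffel symbols Gamma^k_{ij} are symmetric in i,j, so there are d * d(d+1)/2 independent symbols.
d = 2
d(d+1)/2 = 2 * 3 / 2 = 3
Total = 2 * 3 = 6

6


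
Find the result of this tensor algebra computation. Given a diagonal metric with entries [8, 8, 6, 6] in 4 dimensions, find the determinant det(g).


For a diagonal metric, the determinant is the product of diagonal entries.
Diagonal entries: 8, 8, 6, 6
det(g) = 8 * 8 * 6 * 6 = 2304

2304


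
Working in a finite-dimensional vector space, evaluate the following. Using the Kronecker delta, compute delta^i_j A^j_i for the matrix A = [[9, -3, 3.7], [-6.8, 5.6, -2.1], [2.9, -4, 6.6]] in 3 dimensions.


The contraction (trace) of a rank-2 tensor is the sum of its diagonal elements.
Diagonal entries: A[1,1] = 9, A[2,2] = 5.6, A[3,3] = 6.6
Tr(A) = 9 + 5.6 + 6.6 = 21.2

21.2


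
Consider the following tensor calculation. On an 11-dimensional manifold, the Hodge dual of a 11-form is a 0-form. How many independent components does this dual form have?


The Hodge dual of a p-form on an n-dimensional manifold is an (n-p)-form.
n = 11, p = 11, so dual degree = 11 - 11 = 0
The number of components is C(n, n-p) = C(11, 0) = 1

1


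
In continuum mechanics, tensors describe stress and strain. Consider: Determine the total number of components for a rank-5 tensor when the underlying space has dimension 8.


The number of components of a rank-r tensor in d dimensions is d^r.
Here d = 8 and r = 5.
8^5 = 32768

32768


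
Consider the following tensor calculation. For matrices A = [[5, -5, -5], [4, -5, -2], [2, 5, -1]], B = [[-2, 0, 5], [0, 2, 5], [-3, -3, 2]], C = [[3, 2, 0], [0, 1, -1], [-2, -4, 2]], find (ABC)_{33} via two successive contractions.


(ABC)_{33} = sum_m (AB)_{3m} C_{m3}. First compute row 3 of AB.
(AB)_{31} = 2*-2 + 5*0 + -1*-3 = -1
(AB)_{32} = 2*0 + 5*2 + -1*-3 = 13
(AB)_{33} = 2*5 + 5*5 + -1*2 = 33
Now contract with column 3 of C:
(AB)_{31} * C_{13} = -1 * 0 = 0
(AB)_{32} * C_{23} = 13 * -1 = -13
(AB)_{33} * C_{33} = 33 * 2 = 66
(ABC)_{33} = 0 + -13 + 66 = 53

53


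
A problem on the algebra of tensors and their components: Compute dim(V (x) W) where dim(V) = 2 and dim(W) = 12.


The dimension of a tensor product is the product of dimensions.
dim(V) = 2, dim(W) = 12
dim(V (x) W) = 2 * 12 = 24

24


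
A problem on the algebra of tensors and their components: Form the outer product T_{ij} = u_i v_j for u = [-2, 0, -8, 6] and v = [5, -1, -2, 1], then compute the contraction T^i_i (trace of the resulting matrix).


The outer product gives T_{ij} = u_i v_j.
The trace (contraction) is Tr(T) = sum_i T_{ii} = sum_i u_i v_i.
Diagonal entries:
T_{11} = u_1 * v_1 = -2 * 5 = -10
T_{22} = u_2 * v_2 = 0 * -1 = 0
T_{33} = u_3 * v_3 = -8 * -2 = 16
T_{44} = u_4 * v_4 = 6 * 1 = 6
Tr(T) = -10 + 0 + 16 + 6 = 12

12


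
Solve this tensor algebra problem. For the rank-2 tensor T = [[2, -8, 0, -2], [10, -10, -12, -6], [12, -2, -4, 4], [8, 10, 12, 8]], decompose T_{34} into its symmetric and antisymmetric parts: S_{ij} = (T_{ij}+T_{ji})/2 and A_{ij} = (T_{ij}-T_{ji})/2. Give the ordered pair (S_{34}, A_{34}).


T_{34} = 4
T_{43} = 12
S_{34} = (4 + 12)/2 = 16/2 = 8
A_{34} = (4 - 12)/2 = -8/2 = -4
Check: S + A = 8 + -4 = 4 = T_{34}.

(8, -4)


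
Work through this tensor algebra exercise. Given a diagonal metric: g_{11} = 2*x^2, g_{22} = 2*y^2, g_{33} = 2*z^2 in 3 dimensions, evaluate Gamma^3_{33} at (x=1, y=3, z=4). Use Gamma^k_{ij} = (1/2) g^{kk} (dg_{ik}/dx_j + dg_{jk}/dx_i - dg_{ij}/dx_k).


For a diagonal metric, Gamma^k_{ij} = (1/2) g^{kk} (dg_{ik}/dx_j + dg_{jk}/dx_i - dg_{ij}/dx_k).
The metric is diagonal, so g_{ab} = 0 for a != b.
At the given point: g_{11} = 2, g_{22} = 18, g_{33} = 32
g^{33} = 1/32
dg_{33}/dx_3 = dg_{33}/dx_3 = 16
dg_{33}/dx_3 = dg_{33}/dx_3 = 16
dg_{33}/dx_3 = dg_{33}/dx_3 = 16
Numerator = 16 + 16 - 16 = 16
Gamma^3_{33} = 16 / (2 * 32) = 1/4

1/4


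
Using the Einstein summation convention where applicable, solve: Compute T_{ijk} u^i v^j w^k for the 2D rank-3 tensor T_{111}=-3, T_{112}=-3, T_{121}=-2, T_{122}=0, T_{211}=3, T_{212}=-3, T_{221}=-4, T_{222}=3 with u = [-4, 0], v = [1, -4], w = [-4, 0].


S = sum over i,j,k of T_{ijk} u_i v_j w_k. Expanding all 8 terms:
T_{111}*u_1*v_1*w_1 = -3*-4*1*-4 = -48  (running total: -48)
T_{112}*u_1*v_1*w_2 = -3*-4*1*0 = 0  (running total: -48)
T_{121}*u_1*v_2*w_1 = -2*-4*-4*-4 = 128  (running total: 80)
T_{122}*u_1*v_2*w_2 = 0*-4*-4*0 = 0  (running total: 80)
T_{211}*u_2*v_1*w_1 = 3*0*1*-4 = 0  (running total: 80)
T_{212}*u_2*v_1*w_2 = -3*0*1*0 = 0  (running total: 80)
T_{221}*u_2*v_2*w_1 = -4*0*-4*-4 = 0  (running total: 80)
T_{222}*u_2*v_2*w_2 = 3*0*-4*0 = 0  (running total: 80)
S = 80

80


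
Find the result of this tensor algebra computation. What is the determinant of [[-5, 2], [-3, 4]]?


For a 2x2 matrix [[a, b], [c, d]], det = a*d - b*c.
a = -5, b = 2, c = -3, d = 4
a*d = -5 * 4 = -20
b*c = 2 * -3 = -6
det = -20 - -6 = -14

-14


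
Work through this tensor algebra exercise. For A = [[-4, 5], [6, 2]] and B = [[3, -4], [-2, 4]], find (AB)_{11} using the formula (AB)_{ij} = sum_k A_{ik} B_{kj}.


(AB)_{ij} = sum_k A_{ik} B_{kj}.
For i=1, j=1:
A_{11} * B_{11} = -4 * 3 = -12
A_{12} * B_{21} = 5 * -2 = -10
Sum = -12 + -10 = -22

-22


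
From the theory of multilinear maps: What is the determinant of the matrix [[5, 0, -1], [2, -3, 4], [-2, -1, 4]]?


Expanding along the first row, det(A) = a11*M_11 - a12*M_12 + a13*M_13, where M_1j is the (1,j) minor.
Minor M_11 = -3*4 - 4*-1 = -8
Minor M_12 = 2*4 - 4*-2 = 16
Minor M_13 = 2*-1 - -3*-2 = -8
det = 5*(-8) - 0*(16) + -1*(-8)
    = -40 - 0 + 8
    = -32

-32


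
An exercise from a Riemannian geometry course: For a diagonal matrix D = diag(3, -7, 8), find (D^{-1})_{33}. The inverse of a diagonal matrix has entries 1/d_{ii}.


For a diagonal matrix, the inverse has entries (D^{-1})_{ii} = 1/d_{ii}.
The diagonal entries are: d_{11} = 3, d_{22} = -7, d_{33} = 8
We need (D^{-1})_{33} = 1/d_{33} = 1/8 = 1/8

1/8


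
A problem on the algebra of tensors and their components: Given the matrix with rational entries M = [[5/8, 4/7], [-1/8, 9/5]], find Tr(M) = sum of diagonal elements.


The trace is the sum of diagonal entries.
Diagonal: M[1,1] = 5/8, M[2,2] = 9/5
Tr(M) = 5/8 + 9/5
Computing step by step:
After adding M[1,1]: 5/8
After adding M[2,2]: 97/40
Tr(M) = 97/40

97/40


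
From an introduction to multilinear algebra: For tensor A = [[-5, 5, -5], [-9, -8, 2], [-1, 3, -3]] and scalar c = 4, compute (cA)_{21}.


Scalar multiplication: (cA)_{ij} = c * A_{ij}.
c = 4
A_{21} = -9
(cA)_{21} = 4 * -9 = -36

-36


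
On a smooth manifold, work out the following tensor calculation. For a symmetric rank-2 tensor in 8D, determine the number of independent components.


A symmetric rank-2 tensor in d dimensions has d(d+1)/2 independent components.
d = 8
d(d+1)/2 = 8 * 9 / 2 = 72 / 2 = 36

36


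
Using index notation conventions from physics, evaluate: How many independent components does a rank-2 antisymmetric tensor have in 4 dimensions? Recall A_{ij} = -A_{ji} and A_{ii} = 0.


An antisymmetric rank-2 tensor satisfies A_{ij} = -A_{ji}, so diagonal entries are zero.
The independent components are the upper-triangular entries: C(n, 2) = n(n-1)/2.
n = 4
C(4, 2) = 4 * 3 / 2 = 12 / 2 = 6

6


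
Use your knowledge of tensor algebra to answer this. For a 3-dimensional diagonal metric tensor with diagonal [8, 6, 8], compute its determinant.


For a diagonal metric, the determinant is the product of diagonal entries.
Diagonal entries: 8, 6, 8
det(g) = 8 * 6 * 8 = 384

384


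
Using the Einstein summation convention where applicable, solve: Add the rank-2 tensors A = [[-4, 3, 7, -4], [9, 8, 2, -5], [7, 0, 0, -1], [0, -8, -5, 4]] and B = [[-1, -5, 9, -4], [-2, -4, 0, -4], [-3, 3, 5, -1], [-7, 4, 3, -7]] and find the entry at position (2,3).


Tensor addition is component-wise: (A + B)_{ij} = A_{ij} + B_{ij}.
A_{23} = 2
B_{23} = 0
(A + B)_{23} = 2 + 0 = 2

2


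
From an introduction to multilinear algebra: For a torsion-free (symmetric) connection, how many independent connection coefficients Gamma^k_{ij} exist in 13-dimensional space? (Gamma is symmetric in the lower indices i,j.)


Christoffel symbols Gamma^k_{ij} are symmetric in i,j, so there are d * d(d+1)/2 independent symbols.
d = 13
d(d+1)/2 = 13 * 14 / 2 = 91
Total = 13 * 91 = 1183

1183


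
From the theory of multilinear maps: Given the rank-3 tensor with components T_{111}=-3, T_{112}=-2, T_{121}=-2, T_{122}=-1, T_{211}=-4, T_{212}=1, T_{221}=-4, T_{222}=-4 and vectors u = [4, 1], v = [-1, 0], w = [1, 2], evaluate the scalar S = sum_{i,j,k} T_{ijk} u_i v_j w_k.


S = sum over i,j,k of T_{ijk} u_i v_j w_k. Expanding all 8 terms:
T_{111}*u_1*v_1*w_1 = -3*4*-1*1 = 12  (running total: 12)
T_{112}*u_1*v_1*w_2 = -2*4*-1*2 = 16  (running total: 28)
T_{121}*u_1*v_2*w_1 = -2*4*0*1 = 0  (running total: 28)
T_{122}*u_1*v_2*w_2 = -1*4*0*2 = 0  (running total: 28)
T_{211}*u_2*v_1*w_1 = -4*1*-1*1 = 4  (running total: 32)
T_{212}*u_2*v_1*w_2 = 1*1*-1*2 = -2  (running total: 30)
T_{221}*u_2*v_2*w_1 = -4*1*0*1 = 0  (running total: 30)
T_{222}*u_2*v_2*w_2 = -4*1*0*2 = 0  (running total: 30)
S = 30

30


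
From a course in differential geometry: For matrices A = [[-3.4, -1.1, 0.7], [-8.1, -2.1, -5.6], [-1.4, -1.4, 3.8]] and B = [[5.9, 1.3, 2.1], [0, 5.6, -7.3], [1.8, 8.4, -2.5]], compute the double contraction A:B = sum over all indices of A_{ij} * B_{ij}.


A:B = sum over all i,j of A_{ij} * B_{ij}.
Row 1: -3.4*5.9=-20.06, -1.1*1.3=-1.43, 0.7*2.1=1.47 => row sum = -20.02
Row 2: -8.1*0=0, -2.1*5.6=-11.76, -5.6*-7.3=40.88 => row sum = 29.12
Row 3: -1.4*1.8=-2.52, -1.4*8.4=-11.76, 3.8*-2.5=-9.5 => row sum = -23.78
Total = -20.02 + 29.12 + -23.78 = -14.68

-14.68


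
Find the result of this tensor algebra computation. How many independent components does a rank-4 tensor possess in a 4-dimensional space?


The number of components of a rank-r tensor in d dimensions is d^r.
Here d = 4 and r = 4.
4^4 = 256

256


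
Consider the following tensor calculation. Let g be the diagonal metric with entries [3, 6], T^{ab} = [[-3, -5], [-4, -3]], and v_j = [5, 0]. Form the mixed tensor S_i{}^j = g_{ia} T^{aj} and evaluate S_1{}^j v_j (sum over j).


Step 1: lower the first index. For a diagonal metric, g_{ia} T^{aj} = g_{ii} T^{ij} (no sum on i).
g_{11} = 3
S_1{}^1 = 3 * T^{11} = 3 * -3 = -9
S_1{}^2 = 3 * T^{12} = 3 * -5 = -15
Step 2: contract S_1{}^j with v_j.
S_1{}^1 * v_1 = -9 * 5 = -45
S_1{}^2 * v_2 = -15 * 0 = 0
Result = -45 + 0 = -45

-45


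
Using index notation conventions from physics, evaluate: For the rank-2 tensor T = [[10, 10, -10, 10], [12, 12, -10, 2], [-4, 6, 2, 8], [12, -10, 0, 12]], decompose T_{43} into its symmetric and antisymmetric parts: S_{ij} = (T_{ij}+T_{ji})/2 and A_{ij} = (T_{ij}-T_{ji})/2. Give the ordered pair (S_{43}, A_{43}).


T_{43} = 0
T_{34} = 8
S_{43} = (0 + 8)/2 = 8/2 = 4
A_{43} = (0 - 8)/2 = -8/2 = -4
Check: S + A = 4 + -4 = 0 = T_{43}.

(4, -4)


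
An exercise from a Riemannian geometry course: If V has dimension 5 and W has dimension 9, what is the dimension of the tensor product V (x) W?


The dimension of a tensor product is the product of dimensions.
dim(V) = 5, dim(W) = 9
dim(V (x) W) = 5 * 9 = 45

45


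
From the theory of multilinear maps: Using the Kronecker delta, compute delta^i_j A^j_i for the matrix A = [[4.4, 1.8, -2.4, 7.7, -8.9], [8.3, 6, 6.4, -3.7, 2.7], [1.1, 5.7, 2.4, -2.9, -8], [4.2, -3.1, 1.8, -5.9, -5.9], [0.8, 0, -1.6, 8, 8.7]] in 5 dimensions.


The contraction (trace) of a rank-2 tensor is the sum of its diagonal elements.
Diagonal entries: A[1,1] = 4.4, A[2,2] = 6, A[3,3] = 2.4, A[4,4] = -5.9, A[5,5] = 8.7
Tr(A) = 4.4 + 6 + 2.4 + -5.9 + 8.7 = 15.6

15.6


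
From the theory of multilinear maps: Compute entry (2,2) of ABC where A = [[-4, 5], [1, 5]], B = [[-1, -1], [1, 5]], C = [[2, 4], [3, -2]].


(ABC)_{22} = sum_m (AB)_{2m} C_{m2}. First compute row 2 of AB.
(AB)_{21} = 1*-1 + 5*1 = 4
(AB)_{22} = 1*-1 + 5*5 = 24
Now contract with column 2 of C:
(AB)_{21} * C_{12} = 4 * 4 = 16
(AB)_{22} * C_{22} = 24 * -2 = -48
(ABC)_{22} = 16 + -48 = -32

-32


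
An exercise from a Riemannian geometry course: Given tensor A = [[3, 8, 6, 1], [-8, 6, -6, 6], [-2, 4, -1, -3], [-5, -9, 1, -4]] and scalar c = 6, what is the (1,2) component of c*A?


Scalar multiplication: (cA)_{ij} = c * A_{ij}.
c = 6
A_{12} = 8
(cA)_{12} = 6 * 8 = 48

48


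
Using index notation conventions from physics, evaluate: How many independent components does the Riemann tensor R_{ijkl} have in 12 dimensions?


The Riemann tensor in d dimensions has d^2(d^2 - 1)/12 independent components.
d = 12, so d^2 = 144
d^2 - 1 = 143
d^2(d^2 - 1) = 144 * 143 = 20592
Divide by 12: 20592 / 12 = 1716

1716


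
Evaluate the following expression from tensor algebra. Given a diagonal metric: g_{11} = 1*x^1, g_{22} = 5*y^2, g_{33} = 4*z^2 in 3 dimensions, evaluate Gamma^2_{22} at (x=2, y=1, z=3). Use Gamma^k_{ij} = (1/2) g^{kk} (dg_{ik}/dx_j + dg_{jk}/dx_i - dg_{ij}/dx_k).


For a diagonal metric, Gamma^k_{ij} = (1/2) g^{kk} (dg_{ik}/dx_j + dg_{jk}/dx_i - dg_{ij}/dx_k).
The metric is diagonal, so g_{ab} = 0 for a != b.
At the given point: g_{11} = 2, g_{22} = 5, g_{33} = 36
g^{22} = 1/5
dg_{22}/dx_2 = dg_{22}/dx_2 = 10
dg_{22}/dx_2 = dg_{22}/dx_2 = 10
dg_{22}/dx_2 = dg_{22}/dx_2 = 10
Numerator = 10 + 10 - 10 = 10
Gamma^2_{22} = 10 / (2 * 5) = 1

1


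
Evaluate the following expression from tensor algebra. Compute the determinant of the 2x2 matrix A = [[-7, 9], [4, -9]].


For a 2x2 matrix [[a, b], [c, d]], det = a*d - b*c.
a = -7, b = 9, c = 4, d = -9
a*d = -7 * -9 = 63
b*c = 9 * 4 = 36
det = 63 - 36 = 27

27


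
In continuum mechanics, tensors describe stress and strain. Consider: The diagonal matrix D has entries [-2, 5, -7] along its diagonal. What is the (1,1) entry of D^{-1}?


For a diagonal matrix, the inverse has entries (D^{-1})_{ii} = 1/d_{ii}.
The diagonal entries are: d_{11} = -2, d_{22} = 5, d_{33} = -7
We need (D^{-1})_{11} = 1/d_{11} = 1/-2 = -1/2

-1/2


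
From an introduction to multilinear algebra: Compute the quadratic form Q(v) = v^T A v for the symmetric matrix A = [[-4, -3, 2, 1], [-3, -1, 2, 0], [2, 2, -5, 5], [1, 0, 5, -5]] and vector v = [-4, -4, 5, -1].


First compute Av:
(Av)_1 = -4*-4 + -3*-4 + 2*5 + 1*-1 = 37
(Av)_2 = -3*-4 + -1*-4 + 2*5 + 0*-1 = 26
(Av)_3 = 2*-4 + 2*-4 + -5*5 + 5*-1 = -46
(Av)_4 = 1*-4 + 0*-4 + 5*5 + -5*-1 = 26
Av = [37, 26, -46, 26]
Then v^T (Av) = -4*37 + -4*26 + 5*-46 + -1*26
= -148 + -104 + -230 + -26 = -508

-508


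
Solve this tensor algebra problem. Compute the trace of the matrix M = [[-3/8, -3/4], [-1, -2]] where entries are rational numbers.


The trace is the sum of diagonal entries.
Diagonal: M[1,1] = -3/8, M[2,2] = -2
Tr(M) = -3/8 + -2
Computing step by step:
After adding M[1,1]: -3/8
After adding M[2,2]: -19/8
Tr(M) = -19/8

-19/8


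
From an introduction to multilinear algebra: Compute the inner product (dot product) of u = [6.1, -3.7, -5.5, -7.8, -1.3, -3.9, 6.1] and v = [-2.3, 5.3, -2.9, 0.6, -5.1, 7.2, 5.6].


The inner product u . v = sum of u_i * v_i.
Term-by-term: 6.1 * -2.3, -3.7 * 5.3, -5.5 * -2.9, -7.8 * 0.6, -1.3 * -5.1, -3.9 * 7.2, 6.1 * 5.6
Products: -14.03, -19.61, 15.95, -4.68, 6.63, -28.08, 34.16
Sum = -14.03 + -19.61 + 15.95 + -4.68 + 6.63 + -28.08 + 34.16 = -9.66

-9.66


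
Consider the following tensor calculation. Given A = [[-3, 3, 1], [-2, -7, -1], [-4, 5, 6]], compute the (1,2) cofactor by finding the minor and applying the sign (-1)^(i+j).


To find cofactor C_{12}, delete row 1 and column 2.
The resulting 2x2 submatrix is: [[-2, -1], [-4, 6]]
Minor M_{12} = -2*6 - -1*-4
  = -12 - 4 = -16
Sign = (-1)^(1+2) = (-1)^3 = -1
Cofactor C_{12} = -1 * -16 = 16

16


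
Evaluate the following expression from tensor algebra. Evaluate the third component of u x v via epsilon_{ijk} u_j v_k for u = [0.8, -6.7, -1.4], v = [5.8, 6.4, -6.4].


(u x v)_3 = sum_{j,k} epsilon_{3jk} u_j v_k. Only permutations of (1,2,3) contribute; the two non-zero terms are:
eps_{312} u_1 v_2 = 1 * 0.8 * 6.4 = 5.12
eps_{321} u_2 v_1 = -1 * -6.7 * 5.8 = 38.86
(u x v)_3 = 43.98

43.98


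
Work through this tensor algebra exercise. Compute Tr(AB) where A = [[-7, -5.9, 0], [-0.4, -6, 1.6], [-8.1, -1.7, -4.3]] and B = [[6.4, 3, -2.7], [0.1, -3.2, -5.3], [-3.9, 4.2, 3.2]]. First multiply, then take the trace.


Tr(AB) = sum_i (AB)_{ii} where (AB)_{ii} = sum_k A_{ik} B_{ki}.
(AB)_{11} = -7*6.4 + -5.9*0.1 + 0*-3.9 = -45.39
(AB)_{22} = -0.4*3 + -6*-3.2 + 1.6*4.2 = 24.72
(AB)_{33} = -8.1*-2.7 + -1.7*-5.3 + -4.3*3.2 = 17.12
Tr(AB) = -45.39 + 24.72 + 17.12 = -3.55

-3.55


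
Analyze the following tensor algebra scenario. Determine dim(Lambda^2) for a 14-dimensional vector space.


The dimension of the space of p-forms on an n-dimensional space is C(n, p).
n = 14, p = 2
C(14, 2) = 14! / (2! * 12!) = 91

91


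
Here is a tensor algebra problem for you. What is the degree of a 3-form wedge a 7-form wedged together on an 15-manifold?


The degree of a wedge product is the sum of the degrees of the individual forms.
Degrees: 3, 7
Total degree = 3 + 7 = 10

10


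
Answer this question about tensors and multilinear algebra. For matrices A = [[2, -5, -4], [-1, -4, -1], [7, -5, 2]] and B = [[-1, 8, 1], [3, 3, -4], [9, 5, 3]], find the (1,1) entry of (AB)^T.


(AB)^T_{ij} = (AB)_{ji} = sum_k A_{jk} B_{ki}.
For i=1, j=1 we need (AB)_{11}:
A_{11} * B_{11} = 2 * -1 = -2
A_{12} * B_{21} = -5 * 3 = -15
A_{13} * B_{31} = -4 * 9 = -36
Sum = -2 + -15 + -36 = -53

-53


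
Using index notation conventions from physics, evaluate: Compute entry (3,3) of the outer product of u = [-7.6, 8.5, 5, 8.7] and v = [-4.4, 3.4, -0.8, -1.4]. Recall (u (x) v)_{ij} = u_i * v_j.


The outer product entry T_{ij} = u_i * v_j.
We need i=3, j=3.
u_3 = 5, v_3 = -0.8
T_{3,3} = 5 * -0.8 = -4

-4


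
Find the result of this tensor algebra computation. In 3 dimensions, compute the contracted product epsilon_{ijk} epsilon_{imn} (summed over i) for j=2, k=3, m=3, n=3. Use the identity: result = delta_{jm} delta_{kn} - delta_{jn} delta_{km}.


Using the identity: epsilon_{ijk} epsilon_{imn} = delta_{jm} delta_{kn} - delta_{jn} delta_{km}.
delta_{23} = 0
delta_{33} = 1
delta_{23} = 0
delta_{33} = 1
Result = 0 * 1 - 0 * 1 = 0 - 0 = 0

0


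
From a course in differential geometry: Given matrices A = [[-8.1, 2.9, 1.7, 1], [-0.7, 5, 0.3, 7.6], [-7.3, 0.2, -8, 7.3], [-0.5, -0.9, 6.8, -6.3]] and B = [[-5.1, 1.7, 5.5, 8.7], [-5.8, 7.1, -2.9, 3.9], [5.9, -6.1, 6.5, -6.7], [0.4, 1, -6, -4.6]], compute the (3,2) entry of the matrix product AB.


(AB)_{ij} = sum_k A_{ik} B_{kj}.
For i=3, j=2:
A_{31} * B_{12} = -7.3 * 1.7 = -12.41
A_{32} * B_{22} = 0.2 * 7.1 = 1.42
A_{33} * B_{32} = -8 * -6.1 = 48.8
A_{34} * B_{42} = 7.3 * 1 = 7.3
Sum = -12.41 + 1.42 + 48.8 + 7.3 = 45.11

45.11


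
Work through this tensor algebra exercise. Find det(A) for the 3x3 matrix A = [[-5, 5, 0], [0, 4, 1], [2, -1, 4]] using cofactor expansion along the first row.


Expanding along the first row, det(A) = a11*M_11 - a12*M_12 + a13*M_13, where M_1j is the (1,j) minor.
Minor M_11 = 4*4 - 1*-1 = 17
Minor M_12 = 0*4 - 1*2 = -2
Minor M_13 = 0*-1 - 4*2 = -8
det = -5*(17) - 5*(-2) + 0*(-8)
    = -85 - -10 + 0
    = -75

-75


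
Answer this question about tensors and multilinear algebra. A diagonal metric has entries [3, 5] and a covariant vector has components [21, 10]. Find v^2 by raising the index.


To raise an index with a diagonal metric: v^i = v_i / g_{ii}.
For index 2: v_2 = 10, g_{22} = 5
v^2 = 10 / 5 = 2

2


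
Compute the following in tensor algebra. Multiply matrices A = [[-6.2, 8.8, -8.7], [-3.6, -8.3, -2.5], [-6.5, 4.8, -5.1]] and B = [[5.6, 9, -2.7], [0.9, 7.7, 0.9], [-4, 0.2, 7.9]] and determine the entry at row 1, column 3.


(AB)_{ij} = sum_k A_{ik} B_{kj}.
For i=1, j=3:
A_{11} * B_{13} = -6.2 * -2.7 = 16.74
A_{12} * B_{23} = 8.8 * 0.9 = 7.92
A_{13} * B_{33} = -8.7 * 7.9 = -68.73
Sum = 16.74 + 7.92 + -68.73 = -44.07

-44.07


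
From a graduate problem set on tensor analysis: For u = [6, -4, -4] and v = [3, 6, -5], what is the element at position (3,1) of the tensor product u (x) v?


The outer product entry T_{ij} = u_i * v_j.
We need i=3, j=1.
u_3 = -4, v_1 = 3
T_{3,1} = -4 * 3 = -12

-12


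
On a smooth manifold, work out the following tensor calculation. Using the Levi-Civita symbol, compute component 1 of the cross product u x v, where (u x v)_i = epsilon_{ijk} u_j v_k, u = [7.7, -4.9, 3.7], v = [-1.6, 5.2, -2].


(u x v)_1 = sum_{j,k} epsilon_{1jk} u_j v_k. Only permutations of (1,2,3) contribute; the two non-zero terms are:
eps_{123} u_2 v_3 = 1 * -4.9 * -2 = 9.8
eps_{132} u_3 v_2 = -1 * 3.7 * 5.2 = -19.24
(u x v)_1 = -9.44

-9.44


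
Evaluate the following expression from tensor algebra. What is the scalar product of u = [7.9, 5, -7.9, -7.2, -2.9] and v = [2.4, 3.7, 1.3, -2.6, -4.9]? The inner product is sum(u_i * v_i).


The inner product u . v = sum of u_i * v_i.
Term-by-term: 7.9 * 2.4, 5 * 3.7, -7.9 * 1.3, -7.2 * -2.6, -2.9 * -4.9
Products: 18.96, 18.5, -10.27, 18.72, 14.21
Sum = 18.96 + 18.5 + -10.27 + 18.72 + 14.21 = 60.12

60.12


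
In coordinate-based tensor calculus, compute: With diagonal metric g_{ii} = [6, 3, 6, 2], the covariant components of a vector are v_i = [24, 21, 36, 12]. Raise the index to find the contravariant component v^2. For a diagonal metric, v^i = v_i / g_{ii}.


To raise an index with a diagonal metric: v^i = v_i / g_{ii}.
For index 2: v_2 = 21, g_{22} = 3
v^2 = 21 / 3 = 7

7


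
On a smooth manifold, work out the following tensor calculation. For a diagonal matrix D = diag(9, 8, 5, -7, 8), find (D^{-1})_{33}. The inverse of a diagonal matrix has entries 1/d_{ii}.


For a diagonal matrix, the inverse has entries (D^{-1})_{ii} = 1/d_{ii}.
The diagonal entries are: d_{11} = 9, d_{22} = 8, d_{33} = 5, d_{44} = -7, d_{55} = 8
We need (D^{-1})_{33} = 1/d_{33} = 1/5 = 1/5

1/5


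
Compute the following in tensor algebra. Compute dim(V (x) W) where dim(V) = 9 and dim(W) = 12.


The dimension of a tensor product is the product of dimensions.
dim(V) = 9, dim(W) = 12
dim(V (x) W) = 9 * 12 = 108

108


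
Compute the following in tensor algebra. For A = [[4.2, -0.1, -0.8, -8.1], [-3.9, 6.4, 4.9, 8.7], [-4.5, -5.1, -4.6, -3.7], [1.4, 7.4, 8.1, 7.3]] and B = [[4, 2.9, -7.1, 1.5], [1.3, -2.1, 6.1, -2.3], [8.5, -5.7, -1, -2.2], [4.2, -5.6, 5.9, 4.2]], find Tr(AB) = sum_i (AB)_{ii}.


Tr(AB) = sum_i (AB)_{ii} where (AB)_{ii} = sum_k A_{ik} B_{ki}.
(AB)_{11} = 4.2*4 + -0.1*1.3 + -0.8*8.5 + -8.1*4.2 = -24.15
(AB)_{22} = -3.9*2.9 + 6.4*-2.1 + 4.9*-5.7 + 8.7*-5.6 = -101.4
(AB)_{33} = -4.5*-7.1 + -5.1*6.1 + -4.6*-1 + -3.7*5.9 = -16.39
(AB)_{44} = 1.4*1.5 + 7.4*-2.3 + 8.1*-2.2 + 7.3*4.2 = -2.08
Tr(AB) = -24.15 + -101.4 + -16.39 + -2.08 = -144.02

-144.02


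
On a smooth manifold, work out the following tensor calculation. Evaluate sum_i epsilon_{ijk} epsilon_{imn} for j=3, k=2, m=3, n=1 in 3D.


Using the identity: epsilon_{ijk} epsilon_{imn} = delta_{jm} delta_{kn} - delta_{jn} delta_{km}.
delta_{33} = 1
delta_{21} = 0
delta_{31} = 0
delta_{23} = 0
Result = 1 * 0 - 0 * 0 = 0 - 0 = 0

0


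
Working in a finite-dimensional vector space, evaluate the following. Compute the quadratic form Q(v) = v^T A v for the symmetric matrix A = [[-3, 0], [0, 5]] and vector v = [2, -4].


First compute Av:
(Av)_1 = -3*2 + 0*-4 = -6
(Av)_2 = 0*2 + 5*-4 = -20
Av = [-6, -20]
Then v^T (Av) = 2*-6 + -4*-20
= -12 + 80 = 68

68


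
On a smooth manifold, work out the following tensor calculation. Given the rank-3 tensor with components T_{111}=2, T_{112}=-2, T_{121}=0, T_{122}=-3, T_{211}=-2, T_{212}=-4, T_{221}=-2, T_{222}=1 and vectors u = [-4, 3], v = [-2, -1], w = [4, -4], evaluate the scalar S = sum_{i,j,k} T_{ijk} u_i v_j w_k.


S = sum over i,j,k of T_{ijk} u_i v_j w_k. Expanding all 8 terms:
T_{111}*u_1*v_1*w_1 = 2*-4*-2*4 = 64  (running total: 64)
T_{112}*u_1*v_1*w_2 = -2*-4*-2*-4 = 64  (running total: 128)
T_{121}*u_1*v_2*w_1 = 0*-4*-1*4 = 0  (running total: 128)
T_{122}*u_1*v_2*w_2 = -3*-4*-1*-4 = 48  (running total: 176)
T_{211}*u_2*v_1*w_1 = -2*3*-2*4 = 48  (running total: 224)
T_{212}*u_2*v_1*w_2 = -4*3*-2*-4 = -96  (running total: 128)
T_{221}*u_2*v_2*w_1 = -2*3*-1*4 = 24  (running total: 152)
T_{222}*u_2*v_2*w_2 = 1*3*-1*-4 = 12  (running total: 164)
S = 164

164


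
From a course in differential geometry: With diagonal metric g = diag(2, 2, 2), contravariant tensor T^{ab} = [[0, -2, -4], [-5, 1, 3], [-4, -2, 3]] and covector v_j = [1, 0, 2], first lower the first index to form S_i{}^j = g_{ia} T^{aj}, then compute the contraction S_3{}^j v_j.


Step 1: lower the first index. For a diagonal metric, g_{ia} T^{aj} = g_{ii} T^{ij} (no sum on i).
g_{33} = 2
S_3{}^1 = 2 * T^{31} = 2 * -4 = -8
S_3{}^2 = 2 * T^{32} = 2 * -2 = -4
S_3{}^3 = 2 * T^{33} = 2 * 3 = 6
Step 2: contract S_3{}^j with v_j.
S_3{}^1 * v_1 = -8 * 1 = -8
S_3{}^2 * v_2 = -4 * 0 = 0
S_3{}^3 * v_3 = 6 * 2 = 12
Result = -8 + 0 + 12 = 4

4


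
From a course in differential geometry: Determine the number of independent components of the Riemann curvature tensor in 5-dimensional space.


The Riemann tensor in d dimensions has d^2(d^2 - 1)/12 independent components.
d = 5, so d^2 = 25
d^2 - 1 = 24
d^2(d^2 - 1) = 25 * 24 = 600
Divide by 12: 600 / 12 = 50

50


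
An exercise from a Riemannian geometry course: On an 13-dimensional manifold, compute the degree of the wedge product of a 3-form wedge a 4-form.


The degree of a wedge product is the sum of the degrees of the individual forms.
Degrees: 3, 4
Total degree = 3 + 4 = 7

7


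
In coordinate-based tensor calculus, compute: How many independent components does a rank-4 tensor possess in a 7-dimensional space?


The number of components of a rank-r tensor in d dimensions is d^r.
Here d = 7 and r = 4.
7^4 = 2401

2401


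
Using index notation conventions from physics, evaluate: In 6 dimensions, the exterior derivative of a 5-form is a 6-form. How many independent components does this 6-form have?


The exterior derivative of a p-form is a (p+1)-form.
Its number of independent components is C(n, p+1).
n = 6, p+1 = 6
C(6, 6) = 1

1


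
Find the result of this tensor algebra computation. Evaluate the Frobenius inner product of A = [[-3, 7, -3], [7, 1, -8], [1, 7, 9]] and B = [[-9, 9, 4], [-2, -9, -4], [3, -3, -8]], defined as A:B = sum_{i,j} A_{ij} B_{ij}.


A:B = sum over all i,j of A_{ij} * B_{ij}.
Row 1: -3*-9=27, 7*9=63, -3*4=-12 => row sum = 78
Row 2: 7*-2=-14, 1*-9=-9, -8*-4=32 => row sum = 9
Row 3: 1*3=3, 7*-3=-21, 9*-8=-72 => row sum = -90
Total = 78 + 9 + -90 = -3

-3


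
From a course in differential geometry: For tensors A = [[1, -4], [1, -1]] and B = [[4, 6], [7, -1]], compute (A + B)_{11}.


Tensor addition is component-wise: (A + B)_{ij} = A_{ij} + B_{ij}.
A_{11} = 1
B_{11} = 4
(A + B)_{11} = 1 + 4 = 5

5


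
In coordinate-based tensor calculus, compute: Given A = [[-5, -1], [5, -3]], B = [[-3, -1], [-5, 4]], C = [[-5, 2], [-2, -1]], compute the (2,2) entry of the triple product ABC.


(ABC)_{22} = sum_m (AB)_{2m} C_{m2}. First compute row 2 of AB.
(AB)_{21} = 5*-3 + -3*-5 = 0
(AB)_{22} = 5*-1 + -3*4 = -17
Now contract with column 2 of C:
(AB)_{21} * C_{12} = 0 * 2 = 0
(AB)_{22} * C_{22} = -17 * -1 = 17
(ABC)_{22} = 0 + 17 = 17

17


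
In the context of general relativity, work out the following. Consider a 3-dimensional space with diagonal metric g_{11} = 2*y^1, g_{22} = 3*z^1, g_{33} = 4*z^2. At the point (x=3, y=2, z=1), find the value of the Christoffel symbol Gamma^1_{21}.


For a diagonal metric, Gamma^k_{ij} = (1/2) g^{kk} (dg_{ik}/dx_j + dg_{jk}/dx_i - dg_{ij}/dx_k).
The metric is diagonal, so g_{ab} = 0 for a != b.
At the given point: g_{11} = 4, g_{22} = 3, g_{33} = 4
g^{11} = 1/4
dg_{21}/dx_1 = 0 (off-diagonal)
dg_{11}/dx_2 = dg_{11}/dx_2 = 2
dg_{21}/dx_1 = 0 (off-diagonal)
Numerator = 0 + 2 - 0 = 2
Gamma^1_{21} = 2 / (2 * 4) = 1/4

1/4
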